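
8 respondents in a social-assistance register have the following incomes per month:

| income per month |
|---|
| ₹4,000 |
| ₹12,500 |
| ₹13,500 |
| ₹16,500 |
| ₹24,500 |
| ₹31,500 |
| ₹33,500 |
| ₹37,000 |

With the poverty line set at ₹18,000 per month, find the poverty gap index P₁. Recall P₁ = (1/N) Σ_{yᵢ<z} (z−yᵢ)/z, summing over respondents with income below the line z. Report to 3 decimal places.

0.177

Poor units: ₹4,000, ₹12,500, ₹13,500, ₹16,500 (q = 4 of N = 8).
Shortfall ratios: (18000−4000)/18000 = 0.7778; (18000−12500)/18000 = 0.3056; (18000−13500)/18000 = 0.2500; (18000−16500)/18000 = 0.0833.
Σ = 1.416667. Dividing by the full population N = 8 gives P₁ = 0.177.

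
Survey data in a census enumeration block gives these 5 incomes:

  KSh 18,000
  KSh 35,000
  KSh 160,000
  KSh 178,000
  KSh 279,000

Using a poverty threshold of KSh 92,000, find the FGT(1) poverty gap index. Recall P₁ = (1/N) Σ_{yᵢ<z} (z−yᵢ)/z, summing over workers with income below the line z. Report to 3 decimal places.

Below the line: KSh 18,000, KSh 35,000 (q = 2 of N = 5).
Shortfall ratios: (92000−18000)/92000 = 0.8043; (92000−35000)/92000 = 0.6196.
Σ = 1.423913. Dividing by the full population N = 5 gives P₁ = 0.285.

0.285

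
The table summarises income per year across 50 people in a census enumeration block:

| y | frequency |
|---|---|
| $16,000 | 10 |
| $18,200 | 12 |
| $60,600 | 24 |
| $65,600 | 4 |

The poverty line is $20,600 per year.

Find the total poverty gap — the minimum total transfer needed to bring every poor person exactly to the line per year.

Below the line: 10×$16,000, 12×$18,200 (q = 22 of N = 50).
Individual gaps: 10×(20600−16000) = 46000; 12×(20600−18200) = 28800.
Aggregate gap = $74,800.

$74,800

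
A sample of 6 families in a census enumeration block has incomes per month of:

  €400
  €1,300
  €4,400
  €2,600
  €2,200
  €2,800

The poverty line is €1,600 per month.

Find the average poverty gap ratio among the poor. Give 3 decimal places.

0.469

Below z: €400, €1,300 (q = 2 of N = 6).
Relative gaps: 0.7500, 0.1875; sum = 0.937500.
The income-gap ratio divides by q (the poor only): 0.937500 / 2 = 0.469.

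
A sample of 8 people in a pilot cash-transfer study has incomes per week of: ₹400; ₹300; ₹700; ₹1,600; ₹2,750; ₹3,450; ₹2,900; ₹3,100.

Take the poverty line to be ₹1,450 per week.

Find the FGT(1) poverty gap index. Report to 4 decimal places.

0.2543

Below the line: ₹300, ₹400, ₹700 (q = 3 of N = 8).
Normalized shortfalls: (1450−300)/1450 = 0.7931; (1450−400)/1450 = 0.7241; (1450−700)/1450 = 0.5172.
Sum of shortfalls = 2.034483; P₁ averages over all N: 2.034483 / 8 = 0.2543.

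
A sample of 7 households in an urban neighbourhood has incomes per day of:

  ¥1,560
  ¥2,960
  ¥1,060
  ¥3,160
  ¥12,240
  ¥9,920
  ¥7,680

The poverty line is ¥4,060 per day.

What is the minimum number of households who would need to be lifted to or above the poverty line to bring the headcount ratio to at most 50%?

1

Currently q = 4 of N = 7 are below the line (H = 0.571).
A headcount ratio of at most 50% allows at most ⌊0.50 × 7⌋ = 3 poor households.
So at least 4 − 3 = 1 must be lifted.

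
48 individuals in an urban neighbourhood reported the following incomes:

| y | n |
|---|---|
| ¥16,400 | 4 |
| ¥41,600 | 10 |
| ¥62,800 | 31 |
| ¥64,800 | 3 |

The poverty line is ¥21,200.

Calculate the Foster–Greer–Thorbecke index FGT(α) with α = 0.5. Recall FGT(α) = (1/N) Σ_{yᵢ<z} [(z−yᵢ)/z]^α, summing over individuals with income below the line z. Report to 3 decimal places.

0.040

Below the line: 4×¥16,400 (q = 4 of N = 48).
Relative gaps: (21200−16400)/21200 = 0.2264 (×4).
Raised to α = 0.5: 0.47583 (×4).
Sum = 1.903324; FGT(0.5) = 1.903324 / 48 = 0.040.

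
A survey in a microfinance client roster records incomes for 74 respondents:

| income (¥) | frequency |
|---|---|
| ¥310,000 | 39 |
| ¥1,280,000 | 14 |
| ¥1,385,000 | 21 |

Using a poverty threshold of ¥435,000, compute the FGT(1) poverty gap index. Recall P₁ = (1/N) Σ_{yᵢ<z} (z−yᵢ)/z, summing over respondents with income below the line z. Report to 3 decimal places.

Below the line: 39×¥310,000 (q = 39 of N = 74).
Relative gaps: (435000−310000)/435000 = 0.2874 (×39).
Sum of shortfalls = 11.206897; P₁ averages over all N: 11.206897 / 74 = 0.151.

0.151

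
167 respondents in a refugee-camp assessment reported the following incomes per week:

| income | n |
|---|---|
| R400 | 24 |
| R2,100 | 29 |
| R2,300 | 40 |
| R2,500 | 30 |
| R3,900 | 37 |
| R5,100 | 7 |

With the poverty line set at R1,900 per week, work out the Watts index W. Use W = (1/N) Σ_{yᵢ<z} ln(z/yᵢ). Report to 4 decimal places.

Poor units: 24×R400 (q = 24 of N = 167).
ln(z/y) terms: ln(1900/400) = 1.5581 (×24).
W = 37.395471 / 167 = 0.2239.

0.2239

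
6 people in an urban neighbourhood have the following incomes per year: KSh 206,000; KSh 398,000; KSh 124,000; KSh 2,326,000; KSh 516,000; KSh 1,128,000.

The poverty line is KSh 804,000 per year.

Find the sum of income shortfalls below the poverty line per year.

KSh 1,972,000

Poor units: KSh 124,000, KSh 206,000, KSh 398,000, KSh 516,000 (q = 4 of N = 6).
Individual gaps: 804000−124000 = 680000; 804000−206000 = 598000; 804000−398000 = 406000; 804000−516000 = 288000.
Aggregate gap = KSh 1,972,000.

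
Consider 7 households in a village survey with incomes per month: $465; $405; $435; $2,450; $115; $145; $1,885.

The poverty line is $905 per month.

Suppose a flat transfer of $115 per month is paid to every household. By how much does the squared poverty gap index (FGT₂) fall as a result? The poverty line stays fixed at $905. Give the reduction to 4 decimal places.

0.1072

Before: below the line — $115, $145, $405, $435, $465; squared poverty gap index (FGT₂) = 0.325509.
After the $115 transfer: below the line — $230, $260, $520, $550, $580; squared poverty gap index (FGT₂) = 0.218295.
Reduction = 0.325509 − 0.218295 = 0.1072.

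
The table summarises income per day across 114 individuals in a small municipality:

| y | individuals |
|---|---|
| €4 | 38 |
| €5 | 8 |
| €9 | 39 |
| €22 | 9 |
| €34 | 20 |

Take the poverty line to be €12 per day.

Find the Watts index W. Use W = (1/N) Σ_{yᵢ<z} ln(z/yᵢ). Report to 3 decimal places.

Poor units: 38×€4, 8×€5, 39×€9 (q = 85 of N = 114).
Log gaps: ln(12/4) = 1.0986 (×38); ln(12/5) = 0.8755 (×8); ln(12/9) = 0.2877 (×39).
W = 59.970618 / 114 = 0.526.

0.526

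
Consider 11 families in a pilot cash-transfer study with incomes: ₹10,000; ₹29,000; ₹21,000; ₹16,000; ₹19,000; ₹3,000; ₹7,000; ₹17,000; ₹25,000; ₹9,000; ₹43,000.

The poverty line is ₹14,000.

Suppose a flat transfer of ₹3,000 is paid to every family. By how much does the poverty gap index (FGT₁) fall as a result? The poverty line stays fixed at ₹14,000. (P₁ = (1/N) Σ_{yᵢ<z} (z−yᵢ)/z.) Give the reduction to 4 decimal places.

0.0779

Before: below the line — ₹3,000, ₹7,000, ₹9,000, ₹10,000; poverty gap index (FGT₁) = 0.175325.
After the ₹3,000 transfer: below the line — ₹6,000, ₹10,000, ₹12,000, ₹13,000; poverty gap index (FGT₁) = 0.097403.
Reduction = 0.175325 − 0.097403 = 0.0779.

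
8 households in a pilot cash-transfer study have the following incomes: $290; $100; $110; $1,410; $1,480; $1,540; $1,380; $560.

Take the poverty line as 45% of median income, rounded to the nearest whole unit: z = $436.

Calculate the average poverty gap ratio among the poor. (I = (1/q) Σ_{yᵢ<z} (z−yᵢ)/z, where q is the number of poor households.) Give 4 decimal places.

Below z: $100, $110, $290 (q = 3 of N = 8).
Shortfall ratios (z−y)/z: 0.7706, 0.7477, 0.3349; sum = 1.853211.
I averages over the q = 3 poor units only: 1.853211 / 3 = 0.6177.

0.6177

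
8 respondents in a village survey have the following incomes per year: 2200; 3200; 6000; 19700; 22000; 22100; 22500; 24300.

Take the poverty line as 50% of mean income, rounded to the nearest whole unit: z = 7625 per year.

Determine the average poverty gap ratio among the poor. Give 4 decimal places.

Below z: 2200, 3200, 6000 (q = 3 of N = 8).
Relative gaps: 0.7115, 0.5803, 0.2131; sum = 1.504918.
I averages over the q = 3 poor units only: 1.504918 / 3 = 0.5016.

0.5016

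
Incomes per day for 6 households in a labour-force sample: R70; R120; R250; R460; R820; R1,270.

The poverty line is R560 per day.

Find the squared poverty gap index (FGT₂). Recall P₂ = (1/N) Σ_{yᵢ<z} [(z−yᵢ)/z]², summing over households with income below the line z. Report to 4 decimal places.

Poor units: R70, R120, R250, R460 (q = 4 of N = 6).
Normalized shortfalls: (560−70)/560 = 0.8750; (560−120)/560 = 0.7857; (560−250)/560 = 0.5536; (560−460)/560 = 0.1786.
Squared: 0.7656; 0.6173; 0.3064; 0.0319.
Sum = 1.721301; P₂ = 1.721301 / 6 = 0.2869.

0.2869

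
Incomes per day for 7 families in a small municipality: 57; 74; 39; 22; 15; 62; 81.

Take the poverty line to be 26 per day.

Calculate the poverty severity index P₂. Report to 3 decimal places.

Below the line: 15, 22 (q = 2 of N = 7).
Gap ratios (z−y)/z: (26−15)/26 = 0.4231; (26−22)/26 = 0.1538.
Squared: 0.1790; 0.0237.
Sum = 0.202663; P₂ = 0.202663 / 7 = 0.029.

0.029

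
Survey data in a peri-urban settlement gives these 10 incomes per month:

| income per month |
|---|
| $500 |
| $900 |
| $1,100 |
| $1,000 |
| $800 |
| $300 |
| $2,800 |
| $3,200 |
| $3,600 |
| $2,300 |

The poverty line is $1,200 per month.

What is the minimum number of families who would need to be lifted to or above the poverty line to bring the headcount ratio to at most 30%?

6 of the 10 families are poor, so H = 6/10 = 0.600.
A headcount ratio of at most 30% allows at most ⌊0.30 × 10⌋ = 3 poor families.
So at least 6 − 3 = 3 must be lifted.

3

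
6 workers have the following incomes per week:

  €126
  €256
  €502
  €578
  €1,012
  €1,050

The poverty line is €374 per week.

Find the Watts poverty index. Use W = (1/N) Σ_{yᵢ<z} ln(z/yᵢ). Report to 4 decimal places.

Incomes under z: €126, €256 (q = 2 of N = 6).
Log gaps: ln(374/126) = 1.0880; ln(374/256) = 0.3791.
W = 1.467052 / 6 = 0.2445.

0.2445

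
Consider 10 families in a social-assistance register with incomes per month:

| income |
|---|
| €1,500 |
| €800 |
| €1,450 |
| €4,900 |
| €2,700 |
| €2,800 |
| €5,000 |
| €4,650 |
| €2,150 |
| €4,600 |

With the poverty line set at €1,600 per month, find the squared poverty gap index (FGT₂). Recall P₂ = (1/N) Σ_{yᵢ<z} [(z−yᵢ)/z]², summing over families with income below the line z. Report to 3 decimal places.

Poor units: €800, €1,450, €1,500 (q = 3 of N = 10).
Shortfall ratios: (1600−800)/1600 = 0.5000; (1600−1450)/1600 = 0.0938; (1600−1500)/1600 = 0.0625.
Squared: 0.2500; 0.0088; 0.0039.
Sum = 0.262695; P₂ = 0.262695 / 10 = 0.026.

0.026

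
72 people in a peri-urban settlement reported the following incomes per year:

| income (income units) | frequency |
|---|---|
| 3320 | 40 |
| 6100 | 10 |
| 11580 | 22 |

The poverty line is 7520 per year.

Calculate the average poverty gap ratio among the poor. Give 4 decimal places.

0.4846

Below z: 40×3320, 10×6100 (q = 50 of N = 72).
Shortfall ratios (z−y)/z: 0.5585 (×40), 0.1888 (×10); sum = 24.228723.
The income-gap ratio divides by q (the poor only): 24.228723 / 50 = 0.4846.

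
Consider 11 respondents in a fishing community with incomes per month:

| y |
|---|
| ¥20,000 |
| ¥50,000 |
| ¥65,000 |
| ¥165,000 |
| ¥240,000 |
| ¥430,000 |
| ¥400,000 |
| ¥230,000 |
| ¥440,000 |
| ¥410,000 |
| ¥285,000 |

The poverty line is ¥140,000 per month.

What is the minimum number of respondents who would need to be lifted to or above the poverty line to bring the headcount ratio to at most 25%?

3 of the 11 respondents are poor, so H = 3/11 = 0.273.
A headcount ratio of at most 25% allows at most ⌊0.25 × 11⌋ = 2 poor respondents.
So at least 3 − 2 = 1 must be lifted.

1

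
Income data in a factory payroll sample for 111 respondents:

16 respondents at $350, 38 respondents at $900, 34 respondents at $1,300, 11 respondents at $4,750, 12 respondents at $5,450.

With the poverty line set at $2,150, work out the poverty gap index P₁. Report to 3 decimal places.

0.441

Incomes under z: 16×$350, 38×$900, 34×$1,300 (q = 88 of N = 111).
Normalized shortfalls: (2150−350)/2150 = 0.8372 (×16); (2150−900)/2150 = 0.5814 (×38); (2150−1300)/2150 = 0.3953 (×34).
Sum of shortfalls = 48.930233; P₁ averages over all N: 48.930233 / 111 = 0.441.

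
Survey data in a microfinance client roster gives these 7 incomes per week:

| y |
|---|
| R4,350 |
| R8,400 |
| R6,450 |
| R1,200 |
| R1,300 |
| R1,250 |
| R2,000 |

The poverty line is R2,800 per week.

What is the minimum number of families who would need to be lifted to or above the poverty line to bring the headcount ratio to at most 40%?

4 of the 7 families are poor, so H = 4/7 = 0.571.
A headcount ratio of at most 40% allows at most ⌊0.40 × 7⌋ = 2 poor families.
So at least 4 − 2 = 2 must be lifted.

2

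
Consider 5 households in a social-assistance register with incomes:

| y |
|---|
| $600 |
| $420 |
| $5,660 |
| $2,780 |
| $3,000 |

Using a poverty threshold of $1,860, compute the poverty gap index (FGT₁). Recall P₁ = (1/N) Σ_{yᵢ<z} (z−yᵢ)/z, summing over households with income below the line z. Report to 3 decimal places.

Below the line: $420, $600 (q = 2 of N = 5).
Normalized shortfalls: (1860−420)/1860 = 0.7742; (1860−600)/1860 = 0.6774.
Sum of shortfalls = 1.451613; P₁ averages over all N: 1.451613 / 5 = 0.290.

0.290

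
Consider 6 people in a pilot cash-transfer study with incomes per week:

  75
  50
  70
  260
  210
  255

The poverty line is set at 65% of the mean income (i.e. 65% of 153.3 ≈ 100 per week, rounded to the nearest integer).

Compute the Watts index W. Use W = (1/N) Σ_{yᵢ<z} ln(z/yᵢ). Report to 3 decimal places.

0.223

Below the line: 50, 70, 75 (q = 3 of N = 6).
Log gaps: ln(100/50) = 0.6931; ln(100/70) = 0.3567; ln(100/75) = 0.2877.
W = 1.337504 / 6 = 0.223.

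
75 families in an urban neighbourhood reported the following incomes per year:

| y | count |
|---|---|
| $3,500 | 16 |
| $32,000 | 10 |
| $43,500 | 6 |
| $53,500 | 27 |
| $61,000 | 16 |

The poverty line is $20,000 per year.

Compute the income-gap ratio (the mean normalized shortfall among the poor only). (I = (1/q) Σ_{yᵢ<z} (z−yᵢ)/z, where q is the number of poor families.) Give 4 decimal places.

Incomes under z: 16×$3,500 (q = 16 of N = 75).
Relative gaps: 0.8250 (×16); sum = 13.200000.
I averages over the q = 16 poor units only: 13.200000 / 16 = 0.8250.

0.8250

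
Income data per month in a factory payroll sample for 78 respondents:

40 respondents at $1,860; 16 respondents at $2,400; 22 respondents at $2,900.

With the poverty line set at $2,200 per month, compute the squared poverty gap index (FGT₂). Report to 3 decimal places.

Incomes under z: 40×$1,860 (q = 40 of N = 78).
Normalized shortfalls: (2200−1860)/2200 = 0.1545 (×40).
Squared: 0.0239 (×40).
Sum = 0.955372; P₂ = 0.955372 / 78 = 0.012.

0.012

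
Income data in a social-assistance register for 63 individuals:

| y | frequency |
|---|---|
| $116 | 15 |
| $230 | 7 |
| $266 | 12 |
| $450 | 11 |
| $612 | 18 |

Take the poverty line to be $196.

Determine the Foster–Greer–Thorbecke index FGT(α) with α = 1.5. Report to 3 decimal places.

Incomes under z: 15×$116 (q = 15 of N = 63).
Gap ratios (z−y)/z: (196−116)/196 = 0.4082 (×15).
Raised to α = 1.5: 0.26077 (×15).
Sum = 3.911489; FGT(1.5) = 3.911489 / 63 = 0.062.

0.062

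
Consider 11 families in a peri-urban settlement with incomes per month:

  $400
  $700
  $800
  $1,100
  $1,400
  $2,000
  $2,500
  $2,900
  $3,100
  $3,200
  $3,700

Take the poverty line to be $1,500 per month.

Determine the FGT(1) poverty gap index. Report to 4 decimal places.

Below z: $400, $700, $800, $1,100, $1,400 (q = 5 of N = 11).
Relative gaps: (1500−400)/1500 = 0.7333; (1500−700)/1500 = 0.5333; (1500−800)/1500 = 0.4667; (1500−1100)/1500 = 0.2667; (1500−1400)/1500 = 0.0667.
Σ = 2.066667. Dividing by the full population N = 11 gives P₁ = 0.1879.

0.1879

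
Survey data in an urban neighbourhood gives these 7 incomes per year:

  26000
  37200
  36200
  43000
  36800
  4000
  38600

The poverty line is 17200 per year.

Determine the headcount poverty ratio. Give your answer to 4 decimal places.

1 of the 7 people have income below 17200.
H = 1/7 = 0.1429.

0.1429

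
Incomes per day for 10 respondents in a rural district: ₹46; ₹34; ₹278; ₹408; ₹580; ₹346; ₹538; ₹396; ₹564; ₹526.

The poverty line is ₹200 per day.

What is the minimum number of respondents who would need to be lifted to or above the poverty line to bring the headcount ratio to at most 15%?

1

2 of the 10 respondents are poor, so H = 2/10 = 0.200.
A headcount ratio of at most 15% allows at most ⌊0.15 × 10⌋ = 1 poor respondents.
So at least 2 − 1 = 1 must be lifted.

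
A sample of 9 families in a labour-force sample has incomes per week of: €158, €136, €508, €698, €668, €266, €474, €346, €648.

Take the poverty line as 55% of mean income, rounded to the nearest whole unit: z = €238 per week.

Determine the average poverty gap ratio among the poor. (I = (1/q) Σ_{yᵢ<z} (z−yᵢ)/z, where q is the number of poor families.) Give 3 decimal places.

0.382

Below the line: €136, €158 (q = 2 of N = 9).
Shortfall ratios (z−y)/z: 0.4286, 0.3361; sum = 0.764706.
The income-gap ratio divides by q (the poor only): 0.764706 / 2 = 0.382.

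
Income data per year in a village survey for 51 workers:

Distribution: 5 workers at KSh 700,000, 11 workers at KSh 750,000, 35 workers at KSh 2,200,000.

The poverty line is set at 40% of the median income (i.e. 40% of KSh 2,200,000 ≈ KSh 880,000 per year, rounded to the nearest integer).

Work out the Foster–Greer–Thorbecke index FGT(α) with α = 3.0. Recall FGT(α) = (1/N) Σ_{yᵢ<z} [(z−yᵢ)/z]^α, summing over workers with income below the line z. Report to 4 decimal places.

0.0015

Poor units: 5×KSh 700,000, 11×KSh 750,000 (q = 16 of N = 51).
Relative gaps: (880000−700000)/880000 = 0.2045 (×5); (880000−750000)/880000 = 0.1477 (×11).
Raised to α = 3.0: 0.00856 (×5); 0.00322 (×11).
Sum = 0.078253; FGT(3.0) = 0.078253 / 51 = 0.0015.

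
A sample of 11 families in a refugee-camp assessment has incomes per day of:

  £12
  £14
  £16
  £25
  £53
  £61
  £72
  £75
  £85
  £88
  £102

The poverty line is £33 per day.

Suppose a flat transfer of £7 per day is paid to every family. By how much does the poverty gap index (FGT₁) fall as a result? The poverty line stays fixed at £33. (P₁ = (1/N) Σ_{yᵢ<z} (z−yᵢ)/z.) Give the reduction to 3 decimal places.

0.077

Before: below the line — £12, £14, £16, £25; poverty gap index (FGT₁) = 0.17906.
After the £7 transfer: below the line — £19, £21, £23, £32; poverty gap index (FGT₁) = 0.10193.
Reduction = 0.17906 − 0.10193 = 0.077.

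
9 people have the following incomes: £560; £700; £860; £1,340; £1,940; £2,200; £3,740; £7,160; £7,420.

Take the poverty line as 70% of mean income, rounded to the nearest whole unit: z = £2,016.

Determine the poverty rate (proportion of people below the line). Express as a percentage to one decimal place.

55.6%

5 of the 9 people have income below £2,016.
H = 5/9 = 55.6%.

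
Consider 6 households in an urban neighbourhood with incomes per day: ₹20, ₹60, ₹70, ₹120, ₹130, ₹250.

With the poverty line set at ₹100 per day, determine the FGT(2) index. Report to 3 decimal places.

0.148

Below the line: ₹20, ₹60, ₹70 (q = 3 of N = 6).
Relative gaps: (100−20)/100 = 0.8000; (100−60)/100 = 0.4000; (100−70)/100 = 0.3000.
Squared: 0.6400; 0.1600; 0.0900.
Sum = 0.890000; P₂ = 0.890000 / 6 = 0.148.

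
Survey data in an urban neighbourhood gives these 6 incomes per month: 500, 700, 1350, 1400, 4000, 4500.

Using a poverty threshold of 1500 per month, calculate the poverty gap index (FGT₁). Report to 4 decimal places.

Below z: 500, 700, 1350, 1400 (q = 4 of N = 6).
Relative gaps: (1500−500)/1500 = 0.6667; (1500−700)/1500 = 0.5333; (1500−1350)/1500 = 0.1000; (1500−1400)/1500 = 0.0667.
Σ = 1.366667. Dividing by the full population N = 6 gives P₁ = 0.2278.

0.2278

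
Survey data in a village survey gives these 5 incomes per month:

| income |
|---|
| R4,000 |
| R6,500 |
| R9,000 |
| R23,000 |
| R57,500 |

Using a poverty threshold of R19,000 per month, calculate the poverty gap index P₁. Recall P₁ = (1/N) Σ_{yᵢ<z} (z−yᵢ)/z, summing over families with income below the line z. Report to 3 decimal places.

0.395

Incomes under z: R4,000, R6,500, R9,000 (q = 3 of N = 5).
Shortfall ratios: (19000−4000)/19000 = 0.7895; (19000−6500)/19000 = 0.6579; (19000−9000)/19000 = 0.5263.
Σ = 1.973684. Dividing by the full population N = 5 gives P₁ = 0.395.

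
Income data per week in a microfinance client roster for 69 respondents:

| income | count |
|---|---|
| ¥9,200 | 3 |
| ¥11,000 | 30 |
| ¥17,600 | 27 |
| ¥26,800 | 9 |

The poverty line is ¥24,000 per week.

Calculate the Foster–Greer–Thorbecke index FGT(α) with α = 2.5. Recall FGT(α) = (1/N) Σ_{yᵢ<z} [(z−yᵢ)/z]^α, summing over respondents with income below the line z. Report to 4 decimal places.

Poor units: 3×¥9,200, 30×¥11,000, 27×¥17,600 (q = 60 of N = 69).
Relative gaps: (24000−9200)/24000 = 0.6167 (×3); (24000−11000)/24000 = 0.5417 (×30); (24000−17600)/24000 = 0.2667 (×27).
Raised to α = 2.5: 0.29863 (×3); 0.21594 (×30); 0.03672 (×27).
Sum = 8.365517; FGT(2.5) = 8.365517 / 69 = 0.1212.

0.1212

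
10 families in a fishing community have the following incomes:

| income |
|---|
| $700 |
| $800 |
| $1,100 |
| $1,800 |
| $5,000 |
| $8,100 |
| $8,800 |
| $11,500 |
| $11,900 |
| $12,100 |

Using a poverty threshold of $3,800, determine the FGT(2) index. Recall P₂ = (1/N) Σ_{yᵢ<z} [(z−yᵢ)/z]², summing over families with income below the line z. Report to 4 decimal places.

Below z: $700, $800, $1,100, $1,800 (q = 4 of N = 10).
Gap ratios (z−y)/z: (3800−700)/3800 = 0.8158; (3800−800)/3800 = 0.7895; (3800−1100)/3800 = 0.7105; (3800−1800)/3800 = 0.5263.
Squared: 0.6655; 0.6233; 0.5048; 0.2770.
Sum = 2.070637; P₂ = 2.070637 / 10 = 0.2071.

0.2071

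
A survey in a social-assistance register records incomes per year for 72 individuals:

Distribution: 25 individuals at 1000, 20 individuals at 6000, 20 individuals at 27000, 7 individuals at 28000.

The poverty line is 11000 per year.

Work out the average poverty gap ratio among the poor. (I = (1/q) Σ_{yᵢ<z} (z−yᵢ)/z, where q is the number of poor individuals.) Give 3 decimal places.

Incomes under z: 25×1000, 20×6000 (q = 45 of N = 72).
Shortfall ratios (z−y)/z: 0.9091 (×25), 0.4545 (×20); sum = 31.818182.
The income-gap ratio divides by q (the poor only): 31.818182 / 45 = 0.707.

0.707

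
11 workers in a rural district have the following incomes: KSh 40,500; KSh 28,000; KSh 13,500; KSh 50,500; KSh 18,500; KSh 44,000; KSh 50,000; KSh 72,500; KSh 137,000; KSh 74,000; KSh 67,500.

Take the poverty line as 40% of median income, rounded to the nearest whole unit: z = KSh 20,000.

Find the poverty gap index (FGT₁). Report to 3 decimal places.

Below z: KSh 13,500, KSh 18,500 (q = 2 of N = 11).
Shortfall ratios: (20000−13500)/20000 = 0.3250; (20000−18500)/20000 = 0.0750.
Sum of shortfalls = 0.400000; P₁ averages over all N: 0.400000 / 11 = 0.036.

0.036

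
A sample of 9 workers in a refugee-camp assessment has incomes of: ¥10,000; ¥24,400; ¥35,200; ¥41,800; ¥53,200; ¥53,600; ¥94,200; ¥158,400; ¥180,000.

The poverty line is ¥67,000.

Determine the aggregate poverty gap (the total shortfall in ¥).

Poor units: ¥10,000, ¥24,400, ¥35,200, ¥41,800, ¥53,200, ¥53,600 (q = 6 of N = 9).
Individual gaps: 67000−10000 = 57000; 67000−24400 = 42600; 67000−35200 = 31800; 67000−41800 = 25200; 67000−53200 = 13800; 67000−53600 = 13400.
Aggregate gap = ¥183,800.

¥183,800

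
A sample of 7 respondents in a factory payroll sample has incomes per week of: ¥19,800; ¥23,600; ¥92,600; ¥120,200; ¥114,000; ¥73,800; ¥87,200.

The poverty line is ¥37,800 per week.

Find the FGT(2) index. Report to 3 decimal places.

Incomes under z: ¥19,800, ¥23,600 (q = 2 of N = 7).
Shortfall ratios: (37800−19800)/37800 = 0.4762; (37800−23600)/37800 = 0.3757.
Squared: 0.2268; 0.1411.
Sum = 0.367879; P₂ = 0.367879 / 7 = 0.053.

0.053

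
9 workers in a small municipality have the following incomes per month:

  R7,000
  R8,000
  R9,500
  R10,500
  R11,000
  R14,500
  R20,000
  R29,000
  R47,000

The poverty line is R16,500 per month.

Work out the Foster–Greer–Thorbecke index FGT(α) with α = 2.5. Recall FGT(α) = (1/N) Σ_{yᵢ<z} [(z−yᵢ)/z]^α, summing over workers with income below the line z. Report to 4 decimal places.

0.0787

Incomes under z: R7,000, R8,000, R9,500, R10,500, R11,000, R14,500 (q = 6 of N = 9).
Relative gaps: (16500−7000)/16500 = 0.5758; (16500−8000)/16500 = 0.5152; (16500−9500)/16500 = 0.4242; (16500−10500)/16500 = 0.3636; (16500−11000)/16500 = 0.3333; (16500−14500)/16500 = 0.1212.
Raised to α = 2.5: 0.25154; 0.19047; 0.11723; 0.07974; 0.06415; 0.00512.
Sum = 0.708243; FGT(2.5) = 0.708243 / 9 = 0.0787.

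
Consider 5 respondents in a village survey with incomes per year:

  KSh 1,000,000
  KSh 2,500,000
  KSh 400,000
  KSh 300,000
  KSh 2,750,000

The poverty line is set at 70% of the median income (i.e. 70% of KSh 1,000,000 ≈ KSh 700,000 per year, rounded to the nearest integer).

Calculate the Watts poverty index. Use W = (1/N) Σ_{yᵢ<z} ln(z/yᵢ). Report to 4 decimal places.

0.2814

Poor units: KSh 300,000, KSh 400,000 (q = 2 of N = 5).
ln(z/y) terms: ln(700000/300000) = 0.8473; ln(700000/400000) = 0.5596.
W = 1.406914 / 5 = 0.2814.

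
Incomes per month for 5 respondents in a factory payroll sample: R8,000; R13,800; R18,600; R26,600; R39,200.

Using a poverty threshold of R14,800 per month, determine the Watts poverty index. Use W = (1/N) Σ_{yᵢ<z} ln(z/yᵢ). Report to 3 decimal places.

0.137

Below z: R8,000, R13,800 (q = 2 of N = 5).
ln(z/y) terms: ln(14800/8000) = 0.6152; ln(14800/13800) = 0.0700.
W = 0.685144 / 5 = 0.137.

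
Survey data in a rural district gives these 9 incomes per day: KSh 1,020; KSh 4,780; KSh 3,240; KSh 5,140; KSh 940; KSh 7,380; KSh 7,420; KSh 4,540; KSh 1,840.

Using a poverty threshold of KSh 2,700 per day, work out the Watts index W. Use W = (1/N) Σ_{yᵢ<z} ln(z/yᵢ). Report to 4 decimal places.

0.2680

Incomes under z: KSh 940, KSh 1,020, KSh 1,840 (q = 3 of N = 9).
ln(z/y) terms: ln(2700/940) = 1.0551; ln(2700/1020) = 0.9734; ln(2700/1840) = 0.3835.
W = 2.412063 / 9 = 0.2680.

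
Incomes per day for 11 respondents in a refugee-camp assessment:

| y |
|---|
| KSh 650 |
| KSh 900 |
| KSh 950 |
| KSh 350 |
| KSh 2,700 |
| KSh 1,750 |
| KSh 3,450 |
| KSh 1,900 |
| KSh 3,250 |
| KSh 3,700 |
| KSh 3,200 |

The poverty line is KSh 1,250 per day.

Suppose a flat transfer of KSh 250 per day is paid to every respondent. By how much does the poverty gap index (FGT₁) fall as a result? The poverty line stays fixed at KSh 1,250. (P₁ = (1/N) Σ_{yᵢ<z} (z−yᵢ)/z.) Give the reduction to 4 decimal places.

Before: below the line — KSh 350, KSh 650, KSh 900, KSh 950; poverty gap index (FGT₁) = 0.156364.
After the KSh 250 transfer: below the line — KSh 600, KSh 900, KSh 1,150, KSh 1,200; poverty gap index (FGT₁) = 0.083636.
Reduction = 0.156364 − 0.083636 = 0.0727.

0.0727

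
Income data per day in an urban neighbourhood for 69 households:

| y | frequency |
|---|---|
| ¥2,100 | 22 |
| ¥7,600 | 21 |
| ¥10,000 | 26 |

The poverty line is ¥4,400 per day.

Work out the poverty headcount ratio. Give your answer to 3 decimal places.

0.319

22 of the 69 households have income below ¥4,400.
H = 22/69 = 0.319.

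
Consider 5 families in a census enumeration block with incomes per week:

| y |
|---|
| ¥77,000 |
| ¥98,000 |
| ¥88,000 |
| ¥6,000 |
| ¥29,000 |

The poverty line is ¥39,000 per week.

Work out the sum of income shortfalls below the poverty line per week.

¥43,000

Below z: ¥6,000, ¥29,000 (q = 2 of N = 5).
Individual gaps: 39000−6000 = 33000; 39000−29000 = 10000.
Aggregate gap = ¥43,000.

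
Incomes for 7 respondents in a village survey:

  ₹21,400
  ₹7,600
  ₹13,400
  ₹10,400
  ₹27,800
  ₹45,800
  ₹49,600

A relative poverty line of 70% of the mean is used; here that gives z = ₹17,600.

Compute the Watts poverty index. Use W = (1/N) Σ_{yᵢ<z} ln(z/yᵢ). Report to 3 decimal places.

Below the line: ₹7,600, ₹10,400, ₹13,400 (q = 3 of N = 7).
Log shortfalls: ln(17600/7600) = 0.8398; ln(17600/10400) = 0.5261; ln(17600/13400) = 0.2726.
W = 1.638488 / 7 = 0.234.

0.234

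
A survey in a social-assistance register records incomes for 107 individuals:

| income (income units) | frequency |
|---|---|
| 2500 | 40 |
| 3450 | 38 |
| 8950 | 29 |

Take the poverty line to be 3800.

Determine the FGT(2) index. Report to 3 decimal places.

Below the line: 40×2500, 38×3450 (q = 78 of N = 107).
Shortfall ratios: (3800−2500)/3800 = 0.3421 (×40); (3800−3450)/3800 = 0.0921 (×38).
Squared: 0.1170 (×40); 0.0085 (×38).
Sum = 5.003809; P₂ = 5.003809 / 107 = 0.047.

0.047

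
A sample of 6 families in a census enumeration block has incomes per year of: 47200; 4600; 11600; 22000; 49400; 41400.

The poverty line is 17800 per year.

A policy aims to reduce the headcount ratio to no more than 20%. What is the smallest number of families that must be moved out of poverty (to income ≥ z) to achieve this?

2 of the 6 families are poor, so H = 2/6 = 0.333.
A headcount ratio of at most 20% allows at most ⌊0.20 × 6⌋ = 1 poor families.
So at least 2 − 1 = 1 must be lifted.

1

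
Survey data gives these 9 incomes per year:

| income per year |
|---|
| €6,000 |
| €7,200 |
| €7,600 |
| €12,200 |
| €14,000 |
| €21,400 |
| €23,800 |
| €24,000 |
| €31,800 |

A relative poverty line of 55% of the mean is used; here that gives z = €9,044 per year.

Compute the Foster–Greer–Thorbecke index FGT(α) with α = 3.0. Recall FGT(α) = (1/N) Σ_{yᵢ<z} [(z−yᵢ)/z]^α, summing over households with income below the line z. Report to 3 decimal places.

0.006

Poor units: €6,000, €7,200, €7,600 (q = 3 of N = 9).
Gap ratios (z−y)/z: (9044−6000)/9044 = 0.3366; (9044−7200)/9044 = 0.2039; (9044−7600)/9044 = 0.1597.
Raised to α = 3.0: 0.03813; 0.00848; 0.00407.
Sum = 0.050675; FGT(3.0) = 0.050675 / 9 = 0.006.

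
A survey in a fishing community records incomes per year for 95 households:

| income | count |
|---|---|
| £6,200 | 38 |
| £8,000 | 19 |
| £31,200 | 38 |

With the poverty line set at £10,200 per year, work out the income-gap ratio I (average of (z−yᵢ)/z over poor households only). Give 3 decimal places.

0.333

Below the line: 38×£6,200, 19×£8,000 (q = 57 of N = 95).
Shortfall ratios (z−y)/z: 0.3922 (×38), 0.2157 (×19); sum = 19.000000.
I averages over the q = 57 poor units only: 19.000000 / 57 = 0.333.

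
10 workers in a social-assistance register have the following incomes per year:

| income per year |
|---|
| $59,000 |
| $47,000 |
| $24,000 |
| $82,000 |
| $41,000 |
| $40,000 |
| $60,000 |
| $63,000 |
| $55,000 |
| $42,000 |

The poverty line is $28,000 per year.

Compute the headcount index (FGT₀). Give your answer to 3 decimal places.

1 of the 10 workers have income below $28,000.
H = 1/10 = 0.100.

0.100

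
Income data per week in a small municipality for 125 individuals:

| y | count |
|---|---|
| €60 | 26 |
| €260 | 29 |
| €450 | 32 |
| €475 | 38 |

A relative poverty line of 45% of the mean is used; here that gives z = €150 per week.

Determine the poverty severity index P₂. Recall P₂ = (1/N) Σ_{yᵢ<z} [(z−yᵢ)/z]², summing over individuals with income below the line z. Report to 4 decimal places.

0.0749

Below the line: 26×€60 (q = 26 of N = 125).
Shortfall ratios: (150−60)/150 = 0.6000 (×26).
Squared: 0.3600 (×26).
Sum = 9.360000; P₂ = 9.360000 / 125 = 0.0749.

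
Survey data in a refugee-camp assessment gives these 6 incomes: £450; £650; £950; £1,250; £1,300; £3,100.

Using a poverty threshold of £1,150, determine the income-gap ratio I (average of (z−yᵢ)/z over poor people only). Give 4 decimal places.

0.4058

Below z: £450, £650, £950 (q = 3 of N = 6).
Shortfall ratios (z−y)/z: 0.6087, 0.4348, 0.1739; sum = 1.217391.
The income-gap ratio divides by q (the poor only): 1.217391 / 3 = 0.4058.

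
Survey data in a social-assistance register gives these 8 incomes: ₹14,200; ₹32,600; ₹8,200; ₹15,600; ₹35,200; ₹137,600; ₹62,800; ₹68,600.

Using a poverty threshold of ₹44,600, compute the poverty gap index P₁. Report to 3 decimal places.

Below z: ₹8,200, ₹14,200, ₹15,600, ₹32,600, ₹35,200 (q = 5 of N = 8).
Normalized shortfalls: (44600−8200)/44600 = 0.8161; (44600−14200)/44600 = 0.6816; (44600−15600)/44600 = 0.6502; (44600−32600)/44600 = 0.2691; (44600−35200)/44600 = 0.2108.
Σ = 2.627803. Dividing by the full population N = 8 gives P₁ = 0.328.

0.328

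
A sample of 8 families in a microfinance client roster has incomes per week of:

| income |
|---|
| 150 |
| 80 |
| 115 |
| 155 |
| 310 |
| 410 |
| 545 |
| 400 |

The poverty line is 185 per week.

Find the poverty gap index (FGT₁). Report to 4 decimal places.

0.1622

Incomes under z: 80, 115, 150, 155 (q = 4 of N = 8).
Normalized shortfalls: (185−80)/185 = 0.5676; (185−115)/185 = 0.3784; (185−150)/185 = 0.1892; (185−155)/185 = 0.1622.
Σ = 1.297297. Dividing by the full population N = 8 gives P₁ = 0.1622.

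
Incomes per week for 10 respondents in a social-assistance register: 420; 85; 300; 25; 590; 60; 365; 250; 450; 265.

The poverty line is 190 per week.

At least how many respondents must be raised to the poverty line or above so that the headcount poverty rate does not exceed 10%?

2

3 of the 10 respondents are poor, so H = 3/10 = 0.300.
A headcount ratio of at most 10% allows at most ⌊0.10 × 10⌋ = 1 poor respondents.
So at least 3 − 1 = 2 must be lifted.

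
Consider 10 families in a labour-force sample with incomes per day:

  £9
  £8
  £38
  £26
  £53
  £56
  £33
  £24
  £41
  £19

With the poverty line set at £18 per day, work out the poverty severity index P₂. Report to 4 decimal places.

Poor units: £8, £9 (q = 2 of N = 10).
Relative gaps: (18−8)/18 = 0.5556; (18−9)/18 = 0.5000.
Squared: 0.3086; 0.2500.
Sum = 0.558642; P₂ = 0.558642 / 10 = 0.0559.

0.0559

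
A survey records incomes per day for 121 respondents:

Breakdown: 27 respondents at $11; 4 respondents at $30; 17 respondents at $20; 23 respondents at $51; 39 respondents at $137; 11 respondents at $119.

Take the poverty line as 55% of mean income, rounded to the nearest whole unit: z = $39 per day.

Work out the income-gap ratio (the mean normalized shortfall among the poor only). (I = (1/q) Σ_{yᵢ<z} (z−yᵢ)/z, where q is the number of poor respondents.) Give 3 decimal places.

0.596

Below the line: 27×$11, 17×$20, 4×$30 (q = 48 of N = 121).
Shortfall ratios (z−y)/z: 0.7179 (×27), 0.4872 (×17), 0.2308 (×4); sum = 28.589744.
The income-gap ratio divides by q (the poor only): 28.589744 / 48 = 0.596.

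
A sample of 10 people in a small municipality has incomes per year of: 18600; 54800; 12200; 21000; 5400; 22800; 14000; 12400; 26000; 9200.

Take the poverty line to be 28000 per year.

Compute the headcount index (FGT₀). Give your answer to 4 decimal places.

0.9000

9 of the 10 people have income below 28000.
H = 9/10 = 0.9000.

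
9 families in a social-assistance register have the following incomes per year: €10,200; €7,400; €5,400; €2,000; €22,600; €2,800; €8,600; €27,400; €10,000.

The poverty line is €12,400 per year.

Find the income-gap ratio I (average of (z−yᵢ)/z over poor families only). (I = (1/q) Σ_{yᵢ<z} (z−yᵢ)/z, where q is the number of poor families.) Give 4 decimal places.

Poor units: €2,000, €2,800, €5,400, €7,400, €8,600, €10,000, €10,200 (q = 7 of N = 9).
Shortfall ratios (z−y)/z: 0.8387, 0.7742, 0.5645, 0.4032, 0.3065, 0.1935, 0.1774; sum = 3.258065.
I averages over the q = 7 poor units only: 3.258065 / 7 = 0.4654.

0.4654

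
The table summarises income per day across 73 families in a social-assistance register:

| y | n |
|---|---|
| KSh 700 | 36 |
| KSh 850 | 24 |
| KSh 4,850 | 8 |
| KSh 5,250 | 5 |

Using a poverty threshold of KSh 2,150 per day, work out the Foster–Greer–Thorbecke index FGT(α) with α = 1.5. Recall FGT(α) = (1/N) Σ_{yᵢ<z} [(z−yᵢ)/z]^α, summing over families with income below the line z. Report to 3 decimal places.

Poor units: 36×KSh 700, 24×KSh 850 (q = 60 of N = 73).
Shortfall ratios: (2150−700)/2150 = 0.6744 (×36); (2150−850)/2150 = 0.6047 (×24).
Raised to α = 1.5: 0.55385 (×36); 0.47017 (×24).
Sum = 31.222842; FGT(1.5) = 31.222842 / 73 = 0.428.

0.428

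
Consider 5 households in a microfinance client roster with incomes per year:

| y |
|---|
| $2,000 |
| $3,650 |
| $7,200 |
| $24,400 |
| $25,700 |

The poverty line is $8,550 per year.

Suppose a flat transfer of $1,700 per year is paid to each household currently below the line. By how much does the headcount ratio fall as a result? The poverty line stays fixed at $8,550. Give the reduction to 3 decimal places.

Before: below the line — $2,000, $3,650, $7,200; headcount ratio = 0.60000.
After the $1,700 transfer: below the line — $3,700, $5,350; headcount ratio = 0.40000.
Reduction = 0.60000 − 0.40000 = 0.200.

0.200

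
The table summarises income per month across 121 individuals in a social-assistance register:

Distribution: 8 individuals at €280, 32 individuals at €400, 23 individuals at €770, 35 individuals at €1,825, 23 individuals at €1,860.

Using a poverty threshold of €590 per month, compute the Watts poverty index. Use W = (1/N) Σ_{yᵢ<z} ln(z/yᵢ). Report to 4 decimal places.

Below z: 8×€280, 32×€400 (q = 40 of N = 121).
ln(z/y) terms: ln(590/280) = 0.7453 (×8); ln(590/400) = 0.3887 (×32).
W = 18.399719 / 121 = 0.1521.

0.1521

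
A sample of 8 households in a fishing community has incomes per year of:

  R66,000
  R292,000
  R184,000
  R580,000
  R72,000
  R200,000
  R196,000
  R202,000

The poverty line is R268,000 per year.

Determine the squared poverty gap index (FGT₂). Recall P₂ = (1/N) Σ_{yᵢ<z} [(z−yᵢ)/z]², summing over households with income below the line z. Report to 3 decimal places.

Below z: R66,000, R72,000, R184,000, R196,000, R200,000, R202,000 (q = 6 of N = 8).
Gap ratios (z−y)/z: (268000−66000)/268000 = 0.7537; (268000−72000)/268000 = 0.7313; (268000−184000)/268000 = 0.3134; (268000−196000)/268000 = 0.2687; (268000−200000)/268000 = 0.2537; (268000−202000)/268000 = 0.2463.
Squared: 0.5681; 0.5349; 0.0982; 0.0722; 0.0644; 0.0606.
Sum = 1.398418; P₂ = 1.398418 / 8 = 0.175.

0.175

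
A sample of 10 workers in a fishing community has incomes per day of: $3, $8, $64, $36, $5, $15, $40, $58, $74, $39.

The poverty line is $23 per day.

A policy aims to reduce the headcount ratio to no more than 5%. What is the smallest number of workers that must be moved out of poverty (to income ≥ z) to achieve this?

4

Currently q = 4 of N = 10 are below the line (H = 0.400).
A headcount ratio of at most 5% allows at most ⌊0.05 × 10⌋ = 0 poor workers.
So at least 4 − 0 = 4 must be lifted.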